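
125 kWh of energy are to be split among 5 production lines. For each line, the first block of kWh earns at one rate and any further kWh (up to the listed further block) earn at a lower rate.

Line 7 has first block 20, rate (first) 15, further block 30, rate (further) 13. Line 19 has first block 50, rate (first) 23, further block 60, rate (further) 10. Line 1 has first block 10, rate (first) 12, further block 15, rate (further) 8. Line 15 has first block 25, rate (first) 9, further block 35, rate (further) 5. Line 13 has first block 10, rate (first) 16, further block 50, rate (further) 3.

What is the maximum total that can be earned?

Rank every tier by rate: Line 19/tier1 23 > Line 13/tier1 16 > Line 7/tier1 15 > Line 7/tier2 13 > Line 1/tier1 12 > Line 19/tier2 10 > Line 15/tier1 9 > Line 1/tier2 8 > Line 15/tier2 5 > Line 13/tier2 3.
Line 19/tier1 (23): +50 ; 75 left.
Line 13/tier1 (16): +10 ; 65 left.
Fill Line 7 tier1 block (20 at 15) ; 45 left.
Line 7/tier2 (13): +30 ; 15 left.
Line 1/tier1 (12): +10 ; 5 left.
Line 19/tier2: +5 of 60 at 10; pool empty.
Total = 23×50 + 16×10 + 15×20 + 13×30 + 12×10 + 10×5 = 2170.

2170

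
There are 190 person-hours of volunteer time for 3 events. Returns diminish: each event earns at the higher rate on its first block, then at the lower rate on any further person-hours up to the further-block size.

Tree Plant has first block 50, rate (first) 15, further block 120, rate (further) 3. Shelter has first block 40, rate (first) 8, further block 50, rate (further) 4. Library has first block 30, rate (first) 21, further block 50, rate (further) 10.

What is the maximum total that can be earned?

2280

Treat each block as its own option and order by rate: Library/first 21 > Tree Plant/first 15 > Library/second 10 > Shelter/first 8 > Shelter/second 4 > Tree Plant/second 3.
Library/first (21): +30 → 160 left.
Tree Plant first at 15: fill all 50 → 110 left.
Library/second (10): +50 → 60 left.
Shelter first at 8: fill all 40 → 20 left.
20 remain; put them into Shelter second at 4.
Total = 21×30 + 15×50 + 10×50 + 8×40 + 4×20 = 2280.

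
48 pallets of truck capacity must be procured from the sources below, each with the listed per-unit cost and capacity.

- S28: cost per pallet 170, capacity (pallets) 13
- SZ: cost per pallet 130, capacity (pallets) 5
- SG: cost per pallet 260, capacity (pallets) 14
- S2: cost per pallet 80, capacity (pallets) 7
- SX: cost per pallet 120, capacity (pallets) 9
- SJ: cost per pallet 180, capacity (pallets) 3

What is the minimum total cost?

Fill from the cheapest source first.
Take 7 from S2 at 80 → need 41 more.
SX (120): use full 9 → 32 pallets to go.
Take 5 from SZ at 130 → need 27 more.
S28 at 170: take all 13 pallets → 14 still needed.
SJ (180): use full 3 → 11 pallets to go.
Take 11 from SG at 260 to finish.
Cost = 7×80 + 9×120 + 5×130 + 13×170 + 3×180 + 11×260 = 7900.

7900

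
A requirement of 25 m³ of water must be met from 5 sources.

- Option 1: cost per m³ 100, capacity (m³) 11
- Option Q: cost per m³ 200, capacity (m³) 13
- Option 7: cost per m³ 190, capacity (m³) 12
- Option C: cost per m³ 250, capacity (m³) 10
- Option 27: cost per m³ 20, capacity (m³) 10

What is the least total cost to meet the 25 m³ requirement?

2060

Cheapest first:
Take 10 from Option 27 at 20 ; need 15 more.
Option 1 (100): use full 11 ; 4 m³ to go.
Option 7 (190): take the remaining 4 ; done.
Option Q, Option C: unused.
Cost = 10×20 + 11×100 + 4×190 = 2060.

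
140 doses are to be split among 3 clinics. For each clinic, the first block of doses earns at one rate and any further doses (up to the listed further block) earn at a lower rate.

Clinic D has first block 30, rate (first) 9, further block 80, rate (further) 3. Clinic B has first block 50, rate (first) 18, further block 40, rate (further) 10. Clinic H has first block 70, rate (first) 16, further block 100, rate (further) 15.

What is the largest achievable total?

2320

Treat each block as its own option and order by rate: Clinic B/T1 18 > Clinic H/T1 16 > Clinic H/T2 15 > Clinic B/T2 10 > Clinic D/T1 9 > Clinic D/T2 3.
Clinic B T1 at 18: fill all 50 — 90 left.
Clinic H T1 at 16: fill all 70 — 20 left.
Clinic H T2 at 15: only 20 left, fill 20.
Total = 18×50 + 16×70 + 15×20 = 2320.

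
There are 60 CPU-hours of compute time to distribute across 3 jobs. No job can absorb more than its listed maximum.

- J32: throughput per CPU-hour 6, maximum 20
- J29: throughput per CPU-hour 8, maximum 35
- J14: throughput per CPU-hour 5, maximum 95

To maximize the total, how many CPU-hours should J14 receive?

5

Highest throughput per CPU-hour first: J29 8 > J32 6 > J14 5.
Give J29 35 to hit its cap of 35 ; 25 left.
J32: +20 to 20 (cap) ; 5 left.
Only 5 left; J14 takes them to reach 5.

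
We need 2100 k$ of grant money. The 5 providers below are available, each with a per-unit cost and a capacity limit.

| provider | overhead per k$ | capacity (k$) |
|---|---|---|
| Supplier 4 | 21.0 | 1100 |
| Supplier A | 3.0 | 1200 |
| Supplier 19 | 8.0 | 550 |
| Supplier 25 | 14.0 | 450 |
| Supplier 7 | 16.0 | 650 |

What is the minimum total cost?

Fill from the cheapest provider first.
Take 1200 from Supplier A at 3.0 — need 900 more.
Supplier 19 (8.0): use full 550 — 350 k$ to go.
Take 350 from Supplier 25 at 14.0 to finish.
Supplier 7, Supplier 4: unused.
Cost = 1200×3.0 + 550×8.0 + 350×14.0 = 12900.

12900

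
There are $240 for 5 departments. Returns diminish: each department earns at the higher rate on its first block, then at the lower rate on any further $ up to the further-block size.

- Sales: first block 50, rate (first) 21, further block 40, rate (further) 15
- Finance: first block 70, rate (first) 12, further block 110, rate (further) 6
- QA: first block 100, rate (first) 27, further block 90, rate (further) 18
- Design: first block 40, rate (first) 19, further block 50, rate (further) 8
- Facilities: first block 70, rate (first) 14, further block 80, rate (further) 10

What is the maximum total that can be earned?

5410

Treat each block as its own option and order by rate: QA/tier1 27 > Sales/tier1 21 > Design/tier1 19 > QA/tier2 18 > Sales/tier2 15 > Facilities/tier1 14 > Finance/tier1 12 > Facilities/tier2 10 > Design/tier2 8 > Finance/tier2 6.
Fill QA tier1 block (100 at 27) — 140 left.
Fill Sales tier1 block (50 at 21) — 90 left.
Design/tier1 (19): +40 — 50 left.
50 remain; put them into QA tier2 at 18.
Total = 27×100 + 21×50 + 19×40 + 18×50 = 5410.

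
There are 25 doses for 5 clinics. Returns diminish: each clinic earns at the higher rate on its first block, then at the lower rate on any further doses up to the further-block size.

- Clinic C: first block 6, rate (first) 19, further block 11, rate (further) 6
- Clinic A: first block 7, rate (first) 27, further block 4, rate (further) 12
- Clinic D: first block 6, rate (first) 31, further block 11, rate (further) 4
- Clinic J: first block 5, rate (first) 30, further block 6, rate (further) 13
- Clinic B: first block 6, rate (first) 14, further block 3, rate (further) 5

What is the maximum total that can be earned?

653

Treat each block as its own option and order by rate: Clinic D/first 31 > Clinic J/first 30 > Clinic A/first 27 > Clinic C/first 19 > Clinic B/first 14 > Clinic J/second 13 > Clinic A/second 12 > Clinic C/second 6 > Clinic B/second 5 > Clinic D/second 4.
Fill Clinic D first block (6 at 31) — 19 left.
Fill Clinic J first block (5 at 30) — 14 left.
Clinic A first at 27: fill all 7 — 7 left.
Clinic C/first (19): +6 — 1 left.
Clinic B/first: +1 of 6 at 14; pool empty.
Total = 31×6 + 30×5 + 27×7 + 19×6 + 14×1 = 653.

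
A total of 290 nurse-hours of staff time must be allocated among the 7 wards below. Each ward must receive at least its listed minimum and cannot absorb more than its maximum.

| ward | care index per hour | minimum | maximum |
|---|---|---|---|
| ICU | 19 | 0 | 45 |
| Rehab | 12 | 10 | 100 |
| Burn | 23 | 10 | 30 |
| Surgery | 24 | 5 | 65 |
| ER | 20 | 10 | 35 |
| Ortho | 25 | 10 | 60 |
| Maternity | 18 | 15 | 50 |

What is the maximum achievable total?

6235

Meeting every minimum uses 0+10+10+5+10+10+15 = 60 nurse-hours, leaving 230.
Rank by care index per hour: Ortho 25 > Surgery 24 > Burn 23 > ER 20 > ICU 19 > Maternity 18 > Rehab 12.
Ortho takes 50 more to reach its cap of 60 → 180 left.
Surgery takes 60 more to reach its cap of 65 → 120 left.
Give Burn 20 more to hit its cap of 30 → 100 left.
ER takes 25 more to reach its cap of 35 → 75 left.
ICU takes 45 more to reach its cap of 45 → 30 left.
Maternity has room for 35 more but only 30 remain, so it gets 45.
Total = 19×45 + 12×10 + 23×30 + 24×65 + 20×35 + 25×60 + 18×45 = 6235.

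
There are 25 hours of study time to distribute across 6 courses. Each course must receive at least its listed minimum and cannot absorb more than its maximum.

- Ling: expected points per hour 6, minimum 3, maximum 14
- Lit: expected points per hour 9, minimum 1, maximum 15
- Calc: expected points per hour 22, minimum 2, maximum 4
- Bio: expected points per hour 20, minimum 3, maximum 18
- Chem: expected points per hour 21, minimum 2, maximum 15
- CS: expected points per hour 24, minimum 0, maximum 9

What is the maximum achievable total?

Meeting every minimum uses 3+1+2+3+2+0 = 11 hours, leaving 14.
Rank by expected points per hour: CS 24 > Calc 22 > Chem 21 > Bio 20 > Lit 9 > Ling 6.
CS takes 9 more to reach its cap of 9 → 5 left.
Give Calc 2 more to hit its cap of 4 → 3 left.
Only 3 left; Chem takes them to reach 5.
Total = 6×3 + 9×1 + 22×4 + 20×3 + 21×5 + 24×9 = 496.

496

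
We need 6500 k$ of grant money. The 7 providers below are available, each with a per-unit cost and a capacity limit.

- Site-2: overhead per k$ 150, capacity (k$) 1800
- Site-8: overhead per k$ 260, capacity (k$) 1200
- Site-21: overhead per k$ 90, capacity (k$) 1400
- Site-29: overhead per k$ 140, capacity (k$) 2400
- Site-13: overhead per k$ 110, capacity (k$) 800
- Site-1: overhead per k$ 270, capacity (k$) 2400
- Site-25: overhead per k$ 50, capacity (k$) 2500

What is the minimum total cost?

591000

Fill from the cheapest provider first.
Site-25 (50): use full 2500 → 4000 k$ to go.
Take 1400 from Site-21 at 90 → need 2600 more.
Site-13 (110): use full 800 → 1800 k$ to go.
Site-29 at 140: take 1800 of its 2400 → requirement met.
Site-2, Site-8, Site-1: unused.
Cost = 2500×50 + 1400×90 + 800×110 + 1800×140 = 591000.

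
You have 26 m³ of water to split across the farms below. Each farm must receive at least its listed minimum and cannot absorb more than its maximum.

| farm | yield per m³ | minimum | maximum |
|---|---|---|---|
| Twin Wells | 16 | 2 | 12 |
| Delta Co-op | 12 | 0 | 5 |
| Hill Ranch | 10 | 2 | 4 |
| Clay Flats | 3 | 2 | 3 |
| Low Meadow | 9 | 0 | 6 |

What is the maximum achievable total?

Meeting every minimum uses 2+0+2+2+0 = 6 m³, leaving 20.
Highest yield per m³ first: Twin Wells 16 > Delta Co-op 12 > Hill Ranch 10 > Low Meadow 9 > Clay Flats 3.
Twin Wells: +10 to 12 (cap) ; 10 left.
Delta Co-op takes 5 more to reach its cap of 5 ; 5 left.
Hill Ranch: +2 to 4 (cap) ; 3 left.
Low Meadow: +3 (room for 6) → 3. Pool exhausted.
Total = 16×12 + 12×5 + 10×4 + 3×2 + 9×3 = 325.

325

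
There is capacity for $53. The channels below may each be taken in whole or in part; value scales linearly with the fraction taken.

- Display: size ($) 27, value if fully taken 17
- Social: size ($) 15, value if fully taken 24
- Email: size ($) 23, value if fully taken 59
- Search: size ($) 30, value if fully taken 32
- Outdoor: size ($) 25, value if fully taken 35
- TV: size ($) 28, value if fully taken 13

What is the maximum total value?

104

Best value per unit of size first: Email 59/23≈2.57, Social 24/15≈1.6, Outdoor 35/25≈1.4, Search 32/30≈1.07, Display 17/27≈0.63, TV 13/28≈0.464.
Take all of Email (23 $, value 59) — 30 $ left.
Social: take in full, 15 $ for value 24 — 15 left.
Fill the last 15 $ with part of Outdoor: 15/25 of it earns 21.
Total value = 104.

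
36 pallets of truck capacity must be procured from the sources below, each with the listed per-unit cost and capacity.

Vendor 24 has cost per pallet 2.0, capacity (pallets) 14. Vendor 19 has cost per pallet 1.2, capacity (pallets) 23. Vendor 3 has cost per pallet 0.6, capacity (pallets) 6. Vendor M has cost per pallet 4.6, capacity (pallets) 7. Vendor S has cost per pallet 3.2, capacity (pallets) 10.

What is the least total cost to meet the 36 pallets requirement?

45.2

Fill from the cheapest source first.
Vendor 3 (0.6): use full 6 ; 30 pallets to go.
Take 23 from Vendor 19 at 1.2 ; need 7 more.
Vendor 24 (2.0): take the remaining 7 ; done.
Vendor S, Vendor M: unused.
Cost = 6×0.6 + 23×1.2 + 7×2.0 = 45.2.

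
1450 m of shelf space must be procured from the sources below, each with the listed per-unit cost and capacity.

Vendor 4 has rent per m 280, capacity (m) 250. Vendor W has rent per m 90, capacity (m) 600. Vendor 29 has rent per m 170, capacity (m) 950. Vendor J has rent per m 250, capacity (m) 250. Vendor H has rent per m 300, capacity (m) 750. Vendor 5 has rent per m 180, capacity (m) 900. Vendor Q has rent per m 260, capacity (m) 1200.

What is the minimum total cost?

198500

Use sources in increasing cost order.
Vendor W at 90: take all 600 m → 850 still needed.
Take 850 from Vendor 29 at 170 to finish.
Vendor 5, Vendor J, Vendor Q, Vendor 4, Vendor H: unused.
Cost = 600×90 + 850×170 = 198500.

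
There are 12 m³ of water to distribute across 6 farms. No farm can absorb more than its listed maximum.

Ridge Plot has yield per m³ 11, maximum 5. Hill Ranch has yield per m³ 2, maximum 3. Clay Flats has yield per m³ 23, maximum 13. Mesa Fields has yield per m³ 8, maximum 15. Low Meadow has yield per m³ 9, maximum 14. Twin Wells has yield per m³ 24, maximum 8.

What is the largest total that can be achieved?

284

Highest yield per m³ first: Twin Wells 24 > Clay Flats 23 > Ridge Plot 11 > Low Meadow 9 > Mesa Fields 8 > Hill Ranch 2.
Twin Wells: +8 to 8 (cap) → 4 left.
Clay Flats has room for 13 but only 4 remain, so it gets 4.
Total = 23×4 + 24×8 = 284.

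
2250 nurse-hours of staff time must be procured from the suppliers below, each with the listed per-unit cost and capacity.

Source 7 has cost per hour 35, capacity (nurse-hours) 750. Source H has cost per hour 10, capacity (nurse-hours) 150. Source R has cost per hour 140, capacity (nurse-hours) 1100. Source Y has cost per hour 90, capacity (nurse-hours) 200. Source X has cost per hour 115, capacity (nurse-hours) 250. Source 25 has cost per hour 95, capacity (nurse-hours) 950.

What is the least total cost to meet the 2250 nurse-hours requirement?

Use suppliers in increasing cost order.
Source H (10): use full 150 — 2100 nurse-hours to go.
Source 7 (35): use full 750 — 1350 nurse-hours to go.
Source Y (90): use full 200 — 1150 nurse-hours to go.
Source 25 (95): use full 950 — 200 nurse-hours to go.
Take 200 from Source X at 115 to finish.
Source R: unused.
Cost = 150×10 + 750×35 + 200×90 + 950×95 + 200×115 = 159000.

159000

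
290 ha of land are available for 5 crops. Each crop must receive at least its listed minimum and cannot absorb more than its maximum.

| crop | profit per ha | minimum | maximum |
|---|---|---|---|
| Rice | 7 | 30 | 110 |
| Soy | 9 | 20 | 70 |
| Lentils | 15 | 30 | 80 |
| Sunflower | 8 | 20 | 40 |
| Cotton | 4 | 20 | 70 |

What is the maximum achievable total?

Meeting every minimum uses 30+20+30+20+20 = 120 ha, leaving 170.
Rank by profit per ha: Lentils 15 > Soy 9 > Sunflower 8 > Rice 7 > Cotton 4.
Lentils: +50 to 80 (cap) → 120 left.
Soy: +50 to 70 (cap) → 70 left.
Give Sunflower 20 more to hit its cap of 40 → 50 left.
Rice: +50 (room for 80) → 80. Pool exhausted.
Total = 7×80 + 9×70 + 15×80 + 8×40 + 4×20 = 2790.

2790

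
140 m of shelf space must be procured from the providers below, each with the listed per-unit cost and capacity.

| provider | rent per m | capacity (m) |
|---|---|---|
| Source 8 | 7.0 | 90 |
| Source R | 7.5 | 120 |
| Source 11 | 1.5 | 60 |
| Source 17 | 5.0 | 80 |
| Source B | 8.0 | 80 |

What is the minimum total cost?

490

Use providers in increasing cost order.
Source 11 at 1.5: take all 60 m → 80 still needed.
Source 17 (5.0): use full 80 → 0 m to go.
Source 8, Source R, Source B: unused.
Cost = 60×1.5 + 80×5.0 = 490.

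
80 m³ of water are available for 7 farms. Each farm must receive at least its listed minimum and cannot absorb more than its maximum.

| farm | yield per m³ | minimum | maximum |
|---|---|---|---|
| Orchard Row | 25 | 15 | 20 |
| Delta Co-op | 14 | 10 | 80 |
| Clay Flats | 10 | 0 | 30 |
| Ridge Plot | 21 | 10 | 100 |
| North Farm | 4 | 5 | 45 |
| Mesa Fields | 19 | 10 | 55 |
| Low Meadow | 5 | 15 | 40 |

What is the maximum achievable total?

1345

Meeting every minimum uses 15+10+0+10+5+10+15 = 65 m³, leaving 15.
Order the farms by yield per m³: Orchard Row 25 > Ridge Plot 21 > Mesa Fields 19 > Delta Co-op 14 > Clay Flats 10 > Low Meadow 5 > North Farm 4.
Orchard Row: +5 to 20 (cap) — 10 left.
Ridge Plot has room for 90 more but only 10 remain, so it gets 20.
Total = 25×20 + 14×10 + 21×20 + 4×5 + 19×10 + 5×15 = 1345.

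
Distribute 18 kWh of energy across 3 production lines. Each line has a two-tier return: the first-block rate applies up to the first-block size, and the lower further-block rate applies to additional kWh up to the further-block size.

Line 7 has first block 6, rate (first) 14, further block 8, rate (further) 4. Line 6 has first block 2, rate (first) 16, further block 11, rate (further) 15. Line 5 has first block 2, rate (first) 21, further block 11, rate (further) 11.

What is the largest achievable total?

Order all 6 blocks by rate: Line 5/first 21 > Line 6/first 16 > Line 6/second 15 > Line 7/first 14 > Line 5/second 11 > Line 7/second 4.
Line 5/first (21): +2 — 16 left.
Line 6/first (16): +2 — 14 left.
Fill Line 6 second block (11 at 15) — 3 left.
Line 7/first: +3 of 6 at 14; pool empty.
Total = 21×2 + 16×2 + 15×11 + 14×3 = 281.

281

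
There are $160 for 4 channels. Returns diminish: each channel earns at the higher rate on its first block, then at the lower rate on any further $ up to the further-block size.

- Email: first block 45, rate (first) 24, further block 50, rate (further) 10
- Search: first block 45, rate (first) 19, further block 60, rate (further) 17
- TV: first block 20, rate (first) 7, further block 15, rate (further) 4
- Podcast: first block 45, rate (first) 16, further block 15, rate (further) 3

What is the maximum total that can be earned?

Treat each block as its own option and order by rate: Email/first 24 > Search/first 19 > Search/second 17 > Podcast/first 16 > Email/second 10 > TV/first 7 > TV/second 4 > Podcast/second 3.
Email first at 24: fill all 45 — 115 left.
Search first at 19: fill all 45 — 70 left.
Search second at 17: fill all 60 — 10 left.
10 remain; put them into Podcast first at 16.
Total = 24×45 + 19×45 + 17×60 + 16×10 = 3115.

3115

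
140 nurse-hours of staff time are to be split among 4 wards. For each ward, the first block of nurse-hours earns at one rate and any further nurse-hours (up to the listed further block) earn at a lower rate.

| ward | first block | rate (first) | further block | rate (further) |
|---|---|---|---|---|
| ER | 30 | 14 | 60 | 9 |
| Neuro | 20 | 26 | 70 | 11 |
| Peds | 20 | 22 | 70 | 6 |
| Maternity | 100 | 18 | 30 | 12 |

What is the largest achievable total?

Order all 8 blocks by rate: Neuro/tier1 26 > Peds/tier1 22 > Maternity/tier1 18 > ER/tier1 14 > Maternity/tier2 12 > Neuro/tier2 11 > ER/tier2 9 > Peds/tier2 6.
Neuro tier1 at 26: fill all 20 → 120 left.
Fill Peds tier1 block (20 at 22) → 100 left.
Maternity tier1 at 18: fill all 100 → 0 left.
Total = 26×20 + 22×20 + 18×100 = 2760.

2760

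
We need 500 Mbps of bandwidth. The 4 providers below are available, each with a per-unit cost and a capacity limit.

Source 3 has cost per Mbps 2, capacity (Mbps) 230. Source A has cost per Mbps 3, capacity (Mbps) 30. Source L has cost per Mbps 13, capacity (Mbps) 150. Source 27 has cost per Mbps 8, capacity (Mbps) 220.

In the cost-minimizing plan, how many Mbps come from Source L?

Fill from the cheapest provider first.
Source 3 at 2: take all 230 Mbps — 270 still needed.
Source A (3): use full 30 — 240 Mbps to go.
Source 27 (8): use full 220 — 20 Mbps to go.
Take 20 from Source L at 13 to finish.

20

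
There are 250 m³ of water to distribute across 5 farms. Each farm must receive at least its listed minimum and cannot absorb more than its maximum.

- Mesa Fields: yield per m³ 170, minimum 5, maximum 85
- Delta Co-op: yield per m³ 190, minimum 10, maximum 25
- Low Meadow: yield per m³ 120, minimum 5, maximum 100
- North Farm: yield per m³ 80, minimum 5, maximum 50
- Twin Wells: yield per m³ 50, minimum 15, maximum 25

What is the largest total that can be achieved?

Meeting every minimum uses 5+10+5+5+15 = 40 m³, leaving 210.
Order the farms by yield per m³: Delta Co-op 190 > Mesa Fields 170 > Low Meadow 120 > North Farm 80 > Twin Wells 50.
Give Delta Co-op 15 more to hit its cap of 25 — 195 left.
Mesa Fields takes 80 more to reach its cap of 85 — 115 left.
Low Meadow takes 95 more to reach its cap of 100 — 20 left.
Only 20 left; North Farm takes them to reach 25.
Total = 170×85 + 190×25 + 120×100 + 80×25 + 50×15 = 33950.

33950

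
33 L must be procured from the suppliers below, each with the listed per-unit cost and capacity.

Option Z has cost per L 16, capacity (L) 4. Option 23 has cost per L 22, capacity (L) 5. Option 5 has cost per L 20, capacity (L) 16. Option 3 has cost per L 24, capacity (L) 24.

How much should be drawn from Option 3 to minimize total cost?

Fill from the cheapest supplier first.
Option Z at 16: take all 4 L → 29 still needed.
Option 5 at 20: take all 16 L → 13 still needed.
Option 23 (22): use full 5 → 8 L to go.
Option 3 at 24: take 8 of its 24 → requirement met.

8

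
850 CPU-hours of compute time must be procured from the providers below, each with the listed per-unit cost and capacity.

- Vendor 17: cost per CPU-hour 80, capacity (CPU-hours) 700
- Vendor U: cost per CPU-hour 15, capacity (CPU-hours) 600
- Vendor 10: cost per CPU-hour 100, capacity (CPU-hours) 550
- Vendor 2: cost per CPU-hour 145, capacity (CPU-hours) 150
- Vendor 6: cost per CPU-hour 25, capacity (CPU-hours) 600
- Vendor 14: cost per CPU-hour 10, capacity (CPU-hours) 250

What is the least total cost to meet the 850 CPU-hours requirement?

11500

Fill from the cheapest provider first.
Vendor 14 (10): use full 250 ; 600 CPU-hours to go.
Vendor U at 15: take all 600 CPU-hours ; 0 still needed.
Vendor 6, Vendor 17, Vendor 10, Vendor 2: unused.
Cost = 250×10 + 600×15 = 11500.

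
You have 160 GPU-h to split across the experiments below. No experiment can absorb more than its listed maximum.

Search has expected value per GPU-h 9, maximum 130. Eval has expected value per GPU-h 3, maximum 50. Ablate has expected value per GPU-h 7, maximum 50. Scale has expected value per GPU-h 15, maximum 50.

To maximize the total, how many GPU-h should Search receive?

110

Rank by expected value per GPU-h: Scale 15 > Search 9 > Ablate 7 > Eval 3.
Give Scale 50 to hit its cap of 50 ; 110 left.
Only 110 left; Search takes them to reach 110.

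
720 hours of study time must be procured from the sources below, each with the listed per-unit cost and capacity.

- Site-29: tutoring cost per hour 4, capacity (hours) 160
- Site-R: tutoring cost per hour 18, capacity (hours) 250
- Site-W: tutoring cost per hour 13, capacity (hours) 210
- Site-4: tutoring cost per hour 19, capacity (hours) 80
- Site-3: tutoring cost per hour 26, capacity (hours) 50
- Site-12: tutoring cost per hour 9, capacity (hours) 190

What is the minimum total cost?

7960

Fill from the cheapest source first.
Site-29 at 4: take all 160 hours → 560 still needed.
Site-12 (9): use full 190 → 370 hours to go.
Take 210 from Site-W at 13 → need 160 more.
Take 160 from Site-R at 18 to finish.
Site-4, Site-3: unused.
Cost = 160×4 + 190×9 + 210×13 + 160×18 = 7960.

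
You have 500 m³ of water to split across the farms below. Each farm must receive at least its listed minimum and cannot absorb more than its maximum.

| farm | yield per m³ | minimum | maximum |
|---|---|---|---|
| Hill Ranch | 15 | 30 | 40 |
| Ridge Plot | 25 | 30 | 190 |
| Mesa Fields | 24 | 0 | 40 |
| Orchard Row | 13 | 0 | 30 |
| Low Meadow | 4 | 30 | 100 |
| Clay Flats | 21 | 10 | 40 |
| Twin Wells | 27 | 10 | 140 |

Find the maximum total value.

11310

Meeting every minimum uses 30+30+0+0+30+10+10 = 110 m³, leaving 390.
Highest yield per m³ first: Twin Wells 27 > Ridge Plot 25 > Mesa Fields 24 > Clay Flats 21 > Hill Ranch 15 > Orchard Row 13 > Low Meadow 4.
Give Twin Wells 130 more to hit its cap of 140 ; 260 left.
Ridge Plot: +160 to 190 (cap) ; 100 left.
Mesa Fields: +40 to 40 (cap) ; 60 left.
Clay Flats: +30 to 40 (cap) ; 30 left.
Hill Ranch: +10 to 40 (cap) ; 20 left.
Orchard Row has room for 30 more but only 20 remain, so it gets 20.
Total = 15×40 + 25×190 + 24×40 + 13×20 + 4×30 + 21×40 + 27×140 = 11310.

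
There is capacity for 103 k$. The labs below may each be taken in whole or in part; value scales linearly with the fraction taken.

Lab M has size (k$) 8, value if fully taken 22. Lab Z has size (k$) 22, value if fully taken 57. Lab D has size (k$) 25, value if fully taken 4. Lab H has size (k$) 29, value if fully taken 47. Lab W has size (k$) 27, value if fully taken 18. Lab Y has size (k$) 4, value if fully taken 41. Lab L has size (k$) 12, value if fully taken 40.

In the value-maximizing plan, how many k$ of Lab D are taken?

Sort by value density: Lab Y 41/4≈10.2, Lab L 40/12≈3.33, Lab M 22/8≈2.75, Lab Z 57/22≈2.59, Lab H 47/29≈1.62, Lab W 18/27≈0.667, Lab D 4/25≈0.16.
Take all of Lab Y (4 k$, value 41) ; 99 k$ left.
Take all of Lab L (12 k$, value 40) ; 87 k$ left.
Take all of Lab M (8 k$, value 22) ; 79 k$ left.
All 22 k$ of Lab Z fit (value 57) ; 57 remain.
Lab H: take in full, 29 k$ for value 47 ; 28 left.
Take all of Lab W (27 k$, value 18) ; 1 k$ left.
Only 1 k$ remain; take 1/25 of Lab D for value 4×1/25 = 0.16.

1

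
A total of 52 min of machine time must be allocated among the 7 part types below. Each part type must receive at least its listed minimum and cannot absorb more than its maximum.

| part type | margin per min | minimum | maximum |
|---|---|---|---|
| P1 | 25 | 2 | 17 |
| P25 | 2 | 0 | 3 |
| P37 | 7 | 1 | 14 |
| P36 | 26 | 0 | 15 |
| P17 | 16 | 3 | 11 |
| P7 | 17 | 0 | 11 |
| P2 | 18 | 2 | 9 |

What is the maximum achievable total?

Meeting every minimum uses 2+0+1+0+3+0+2 = 8 min, leaving 44.
Order the part types by margin per min: P36 26 > P1 25 > P2 18 > P7 17 > P17 16 > P37 7 > P25 2.
Give P36 15 more to hit its cap of 15 ; 29 left.
P1 takes 15 more to reach its cap of 17 ; 14 left.
P2: +7 to 9 (cap) ; 7 left.
P7: +7 (room for 11) → 7. Pool exhausted.
Total = 25×17 + 7×1 + 26×15 + 16×3 + 17×7 + 18×9 = 1151.

1151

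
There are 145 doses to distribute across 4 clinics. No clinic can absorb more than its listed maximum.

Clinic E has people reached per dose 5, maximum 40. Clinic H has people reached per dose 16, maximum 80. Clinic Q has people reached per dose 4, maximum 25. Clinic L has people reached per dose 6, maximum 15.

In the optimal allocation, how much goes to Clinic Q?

Order the clinics by people reached per dose: Clinic H 16 > Clinic L 6 > Clinic E 5 > Clinic Q 4.
Clinic H: +80 to 80 (cap) → 65 left.
Clinic L takes 15 to reach its cap of 15 → 50 left.
Clinic E: +40 to 40 (cap) → 10 left.
Only 10 left; Clinic Q takes them to reach 10.

10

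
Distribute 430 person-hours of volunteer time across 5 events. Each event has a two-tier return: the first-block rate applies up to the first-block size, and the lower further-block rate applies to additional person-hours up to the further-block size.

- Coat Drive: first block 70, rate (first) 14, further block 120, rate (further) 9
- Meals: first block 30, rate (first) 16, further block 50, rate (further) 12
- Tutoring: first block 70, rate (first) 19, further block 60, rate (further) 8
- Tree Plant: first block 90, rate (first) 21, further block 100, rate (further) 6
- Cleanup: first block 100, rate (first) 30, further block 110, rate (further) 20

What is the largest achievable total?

Rank every tier by rate: Cleanup/tier1 30 > Tree Plant/tier1 21 > Cleanup/tier2 20 > Tutoring/tier1 19 > Meals/tier1 16 > Coat Drive/tier1 14 > Meals/tier2 12 > Coat Drive/tier2 9 > Tutoring/tier2 8 > Tree Plant/tier2 6.
Cleanup tier1 at 30: fill all 100 → 330 left.
Tree Plant tier1 at 21: fill all 90 → 240 left.
Cleanup/tier2 (20): +110 → 130 left.
Tutoring/tier1 (19): +70 → 60 left.
Meals/tier1 (16): +30 → 30 left.
30 remain; put them into Coat Drive tier1 at 14.
Total = 30×100 + 21×90 + 20×110 + 19×70 + 16×30 + 14×30 = 9320.

9320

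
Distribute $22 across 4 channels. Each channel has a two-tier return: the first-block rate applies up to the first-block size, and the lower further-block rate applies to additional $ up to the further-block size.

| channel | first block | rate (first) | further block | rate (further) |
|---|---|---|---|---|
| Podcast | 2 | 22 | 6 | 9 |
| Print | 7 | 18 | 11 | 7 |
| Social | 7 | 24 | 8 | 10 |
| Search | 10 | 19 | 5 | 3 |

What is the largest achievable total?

456

Treat each block as its own option and order by rate: Social/tier1 24 > Podcast/tier1 22 > Search/tier1 19 > Print/tier1 18 > Social/tier2 10 > Podcast/tier2 9 > Print/tier2 7 > Search/tier2 3.
Social tier1 at 24: fill all 7 ; 15 left.
Podcast/tier1 (22): +2 ; 13 left.
Search tier1 at 19: fill all 10 ; 3 left.
Print tier1 at 18: only 3 left, fill 3.
Total = 24×7 + 22×2 + 19×10 + 18×3 = 456.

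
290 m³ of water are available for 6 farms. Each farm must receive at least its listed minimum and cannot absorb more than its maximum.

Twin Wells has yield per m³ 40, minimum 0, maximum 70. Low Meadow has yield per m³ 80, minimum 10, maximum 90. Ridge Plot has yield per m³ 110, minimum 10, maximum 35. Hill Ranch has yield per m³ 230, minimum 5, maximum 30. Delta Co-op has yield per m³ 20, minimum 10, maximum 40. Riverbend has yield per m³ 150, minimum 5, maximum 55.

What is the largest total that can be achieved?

29200

Meeting every minimum uses 0+10+10+5+10+5 = 40 m³, leaving 250.
Rank by yield per m³: Hill Ranch 230 > Riverbend 150 > Ridge Plot 110 > Low Meadow 80 > Twin Wells 40 > Delta Co-op 20.
Give Hill Ranch 25 more to hit its cap of 30 — 225 left.
Riverbend: +50 to 55 (cap) — 175 left.
Ridge Plot takes 25 more to reach its cap of 35 — 150 left.
Give Low Meadow 80 more to hit its cap of 90 — 70 left.
Twin Wells takes 70 more to reach its cap of 70 — 0 left.
Total = 40×70 + 80×90 + 110×35 + 230×30 + 20×10 + 150×55 = 29200.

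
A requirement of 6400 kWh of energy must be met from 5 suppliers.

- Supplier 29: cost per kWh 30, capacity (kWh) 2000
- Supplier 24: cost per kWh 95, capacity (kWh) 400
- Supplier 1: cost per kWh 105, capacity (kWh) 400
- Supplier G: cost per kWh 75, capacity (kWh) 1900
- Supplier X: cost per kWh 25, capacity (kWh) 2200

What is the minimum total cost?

Use suppliers in increasing cost order.
Take 2200 from Supplier X at 25 ; need 4200 more.
Supplier 29 at 30: take all 2000 kWh ; 2200 still needed.
Supplier G (75): use full 1900 ; 300 kWh to go.
Supplier 24 at 95: take 300 of its 400 ; requirement met.
Supplier 1: unused.
Cost = 2200×25 + 2000×30 + 1900×75 + 300×95 = 286000.

286000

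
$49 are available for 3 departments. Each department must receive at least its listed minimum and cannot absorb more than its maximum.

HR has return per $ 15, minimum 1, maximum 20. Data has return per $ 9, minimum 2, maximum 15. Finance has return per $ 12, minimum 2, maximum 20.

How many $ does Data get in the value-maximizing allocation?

9

Meeting every minimum uses 1+2+2 = 5 $, leaving 44.
Order the departments by return per $: HR 15 > Finance 12 > Data 9.
HR takes 19 more to reach its cap of 20 — 25 left.
Finance: +18 to 20 (cap) — 7 left.
Data has room for 13 more but only 7 remain, so it gets 9.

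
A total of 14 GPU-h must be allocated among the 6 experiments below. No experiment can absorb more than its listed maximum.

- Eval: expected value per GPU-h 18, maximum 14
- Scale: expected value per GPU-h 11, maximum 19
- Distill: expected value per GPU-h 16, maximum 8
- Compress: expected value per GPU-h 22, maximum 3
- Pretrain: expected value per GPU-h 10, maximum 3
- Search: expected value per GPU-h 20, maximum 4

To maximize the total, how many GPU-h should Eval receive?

Order the experiments by expected value per GPU-h: Compress 22 > Search 20 > Eval 18 > Distill 16 > Scale 11 > Pretrain 10.
Compress takes 3 to reach its cap of 3 — 11 left.
Search takes 4 to reach its cap of 4 — 7 left.
Eval: +7 (room for 14) → 7. Pool exhausted.

7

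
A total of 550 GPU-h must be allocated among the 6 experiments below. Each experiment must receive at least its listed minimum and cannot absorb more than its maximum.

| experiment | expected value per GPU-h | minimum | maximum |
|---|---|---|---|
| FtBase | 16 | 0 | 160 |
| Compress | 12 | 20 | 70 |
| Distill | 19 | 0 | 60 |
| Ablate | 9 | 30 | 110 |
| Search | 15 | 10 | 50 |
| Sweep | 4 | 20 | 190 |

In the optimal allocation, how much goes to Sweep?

100

Meeting every minimum uses 0+20+0+30+10+20 = 80 GPU-h, leaving 470.
Rank by expected value per GPU-h: Distill 19 > FtBase 16 > Search 15 > Compress 12 > Ablate 9 > Sweep 4.
Give Distill 60 more to hit its cap of 60 → 410 left.
Give FtBase 160 more to hit its cap of 160 → 250 left.
Give Search 40 more to hit its cap of 50 → 210 left.
Compress: +50 to 70 (cap) → 160 left.
Give Ablate 80 more to hit its cap of 110 → 80 left.
Sweep has room for 170 more but only 80 remain, so it gets 100.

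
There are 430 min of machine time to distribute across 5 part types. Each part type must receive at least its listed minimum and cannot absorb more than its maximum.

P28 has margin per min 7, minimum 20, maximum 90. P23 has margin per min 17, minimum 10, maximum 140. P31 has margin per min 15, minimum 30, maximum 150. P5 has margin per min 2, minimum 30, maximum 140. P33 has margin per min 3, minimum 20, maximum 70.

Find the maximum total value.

Meeting every minimum uses 20+10+30+30+20 = 110 min, leaving 320.
Order the part types by margin per min: P23 17 > P31 15 > P28 7 > P33 3 > P5 2.
P23 takes 130 more to reach its cap of 140 — 190 left.
Give P31 120 more to hit its cap of 150 — 70 left.
P28 takes 70 more to reach its cap of 90 — 0 left.
Total = 7×90 + 17×140 + 15×150 + 2×30 + 3×20 = 5380.

5380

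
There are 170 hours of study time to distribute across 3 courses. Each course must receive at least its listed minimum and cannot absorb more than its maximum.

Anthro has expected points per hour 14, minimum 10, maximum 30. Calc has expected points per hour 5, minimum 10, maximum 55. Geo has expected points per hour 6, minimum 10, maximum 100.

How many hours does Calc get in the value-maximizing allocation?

40

Meeting every minimum uses 10+10+10 = 30 hours, leaving 140.
Rank by expected points per hour: Anthro 14 > Geo 6 > Calc 5.
Anthro takes 20 more to reach its cap of 30 → 120 left.
Geo: +90 to 100 (cap) → 30 left.
Calc: +30 (room for 45) → 40. Pool exhausted.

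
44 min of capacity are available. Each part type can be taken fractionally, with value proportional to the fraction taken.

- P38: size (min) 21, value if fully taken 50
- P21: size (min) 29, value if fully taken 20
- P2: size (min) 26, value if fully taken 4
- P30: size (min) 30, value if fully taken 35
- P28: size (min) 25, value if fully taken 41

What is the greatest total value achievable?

Sort by value density: P38 50/21≈2.38, P28 41/25≈1.64, P30 35/30≈1.17, P21 20/29≈0.69, P2 4/26≈0.154.
P38: take in full, 21 min for value 50 → 23 left.
Only 23 min remain; take 23/25 of P28 for value 41×23/25 = 37.72.
Total value = 87.72.

87.72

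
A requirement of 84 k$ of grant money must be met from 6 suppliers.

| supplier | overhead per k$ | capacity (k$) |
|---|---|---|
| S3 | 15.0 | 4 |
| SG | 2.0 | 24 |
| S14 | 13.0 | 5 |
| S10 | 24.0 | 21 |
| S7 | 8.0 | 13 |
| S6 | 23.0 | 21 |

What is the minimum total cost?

1168

Fill from the cheapest supplier first.
SG (2.0): use full 24 → 60 k$ to go.
Take 13 from S7 at 8.0 → need 47 more.
S14 (13.0): use full 5 → 42 k$ to go.
S3 at 15.0: take all 4 k$ → 38 still needed.
S6 (23.0): use full 21 → 17 k$ to go.
Take 17 from S10 at 24.0 to finish.
Cost = 24×2.0 + 13×8.0 + 5×13.0 + 4×15.0 + 21×23.0 + 17×24.0 = 1168.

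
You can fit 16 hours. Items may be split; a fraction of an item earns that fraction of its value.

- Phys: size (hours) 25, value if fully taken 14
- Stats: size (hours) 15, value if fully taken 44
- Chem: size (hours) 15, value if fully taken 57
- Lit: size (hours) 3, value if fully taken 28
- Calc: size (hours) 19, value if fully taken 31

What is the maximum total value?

Best value per unit of size first: Lit 28/3≈9.33, Chem 57/15≈3.8, Stats 44/15≈2.93, Calc 31/19≈1.63, Phys 14/25≈0.56.
All 3 hours of Lit fit (value 28) — 13 remain.
Fill the last 13 hours with part of Chem: 13/15 of it earns 49.4.
Total value = 77.4.

77.4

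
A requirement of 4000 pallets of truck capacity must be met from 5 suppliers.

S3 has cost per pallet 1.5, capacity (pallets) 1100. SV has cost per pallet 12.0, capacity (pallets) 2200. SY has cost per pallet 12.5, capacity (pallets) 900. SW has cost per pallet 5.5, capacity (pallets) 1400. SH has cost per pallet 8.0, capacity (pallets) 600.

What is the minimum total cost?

24950

Cheapest first:
Take 1100 from S3 at 1.5 ; need 2900 more.
SW at 5.5: take all 1400 pallets ; 1500 still needed.
Take 600 from SH at 8.0 ; need 900 more.
SV at 12.0: take 900 of its 2200 ; requirement met.
SY: unused.
Cost = 1100×1.5 + 1400×5.5 + 600×8.0 + 900×12.0 = 24950.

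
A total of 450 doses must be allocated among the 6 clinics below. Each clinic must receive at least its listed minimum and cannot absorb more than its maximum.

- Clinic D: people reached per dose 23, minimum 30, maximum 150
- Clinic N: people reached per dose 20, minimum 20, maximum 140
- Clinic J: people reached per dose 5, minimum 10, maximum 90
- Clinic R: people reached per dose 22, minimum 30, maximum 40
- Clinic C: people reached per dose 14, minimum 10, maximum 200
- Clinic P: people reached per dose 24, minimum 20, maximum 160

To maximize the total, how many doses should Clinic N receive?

Meeting every minimum uses 30+20+10+30+10+20 = 120 doses, leaving 330.
Rank by people reached per dose: Clinic P 24 > Clinic D 23 > Clinic R 22 > Clinic N 20 > Clinic C 14 > Clinic J 5.
Clinic P takes 140 more to reach its cap of 160 → 190 left.
Clinic D takes 120 more to reach its cap of 150 → 70 left.
Give Clinic R 10 more to hit its cap of 40 → 60 left.
Clinic N has room for 120 more but only 60 remain, so it gets 80.

80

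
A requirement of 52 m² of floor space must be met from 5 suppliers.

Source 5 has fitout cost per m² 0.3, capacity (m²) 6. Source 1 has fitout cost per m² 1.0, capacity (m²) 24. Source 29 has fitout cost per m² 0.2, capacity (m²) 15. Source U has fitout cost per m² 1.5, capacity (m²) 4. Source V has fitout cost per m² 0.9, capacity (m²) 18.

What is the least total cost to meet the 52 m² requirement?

Use suppliers in increasing cost order.
Source 29 at 0.2: take all 15 m² → 37 still needed.
Source 5 at 0.3: take all 6 m² → 31 still needed.
Take 18 from Source V at 0.9 → need 13 more.
Source 1 at 1.0: take 13 of its 24 → requirement met.
Source U: unused.
Cost = 15×0.2 + 6×0.3 + 18×0.9 + 13×1.0 = 34.

34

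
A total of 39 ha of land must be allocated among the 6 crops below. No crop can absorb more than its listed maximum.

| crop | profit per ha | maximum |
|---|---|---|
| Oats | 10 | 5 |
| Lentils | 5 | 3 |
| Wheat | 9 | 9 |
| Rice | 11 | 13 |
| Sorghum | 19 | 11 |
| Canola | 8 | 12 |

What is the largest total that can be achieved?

491

Rank by profit per ha: Sorghum 19 > Rice 11 > Oats 10 > Wheat 9 > Canola 8 > Lentils 5.
Sorghum: +11 to 11 (cap) ; 28 left.
Rice takes 13 to reach its cap of 13 ; 15 left.
Oats: +5 to 5 (cap) ; 10 left.
Give Wheat 9 to hit its cap of 9 ; 1 left.
Only 1 left; Canola takes them to reach 1.
Total = 10×5 + 9×9 + 11×13 + 19×11 + 8×1 = 491.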